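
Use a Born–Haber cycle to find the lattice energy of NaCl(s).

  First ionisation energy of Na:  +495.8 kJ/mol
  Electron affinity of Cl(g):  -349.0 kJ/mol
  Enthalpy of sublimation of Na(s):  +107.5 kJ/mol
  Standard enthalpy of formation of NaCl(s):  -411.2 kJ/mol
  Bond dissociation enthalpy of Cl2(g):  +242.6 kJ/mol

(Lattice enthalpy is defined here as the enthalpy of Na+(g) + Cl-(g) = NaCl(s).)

ΔHf° = 1·ΔHsub + 1·(ΣIE) + 1/2·D(Cl2) + 1·EA + U
-411.2 = 1·(+107.5) + 1·(+495.8) + 1/2·(+242.6) + 1·(-349.0) + U
U = -411.2 − (+375.6) = -786.8 kJ/mol

U = -786.8 kJ/mol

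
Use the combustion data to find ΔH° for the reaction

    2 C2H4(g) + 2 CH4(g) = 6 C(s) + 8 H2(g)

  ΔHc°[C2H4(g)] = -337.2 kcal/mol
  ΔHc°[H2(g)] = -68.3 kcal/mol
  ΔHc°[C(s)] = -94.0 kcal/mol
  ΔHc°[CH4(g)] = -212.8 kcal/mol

ΔH° = 10.4 kcal/mol

Using ΔH = Σ nΔHc°(reactants) − Σ nΔHc°(products):
= [2·(-337.2) + 2·(-212.8)] − [6·(-94.0) + 8·(-68.3)]
= 10.4 kcal/mol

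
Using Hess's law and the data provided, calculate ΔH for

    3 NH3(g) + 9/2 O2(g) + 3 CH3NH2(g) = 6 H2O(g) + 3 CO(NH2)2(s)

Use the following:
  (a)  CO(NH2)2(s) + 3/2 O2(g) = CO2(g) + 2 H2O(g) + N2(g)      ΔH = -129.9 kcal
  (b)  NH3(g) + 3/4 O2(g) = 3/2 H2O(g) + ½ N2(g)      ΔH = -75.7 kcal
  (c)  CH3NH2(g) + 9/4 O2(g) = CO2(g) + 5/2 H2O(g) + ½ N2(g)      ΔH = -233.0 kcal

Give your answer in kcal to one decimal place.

ΔH = -536.4 kcal

(a) reversed and × 3 (reverse to put CO(NH2)2(s) on the product side; scale by 3 for the 3 CO(NH2)2(s)): (-3)·(-129.9) = +389.7 kcal
(b) × 3 (scale by 3 for the 3 NH3(g)): (3)·(-75.7) = -227.1 kcal
(c) × 3 (scale by 3 for the 3 CH3NH2(g)): (3)·(-233.0) = -699.0 kcal
Since enthalpy is a state function, ΔH = (+389.7) + (-227.1) + (-699.0) = -536.4 kcal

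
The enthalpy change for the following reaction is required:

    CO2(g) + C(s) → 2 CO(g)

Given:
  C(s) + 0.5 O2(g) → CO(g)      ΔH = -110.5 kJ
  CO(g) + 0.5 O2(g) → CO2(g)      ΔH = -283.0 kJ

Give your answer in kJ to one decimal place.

equation 1 as written: -110.5 kJ
equation 2 reversed: +283.0 kJ
Summing the manipulated equations, ΔH = (-110.5) + (+283.0) = 172.5 kJ

ΔH = 172.5 kJ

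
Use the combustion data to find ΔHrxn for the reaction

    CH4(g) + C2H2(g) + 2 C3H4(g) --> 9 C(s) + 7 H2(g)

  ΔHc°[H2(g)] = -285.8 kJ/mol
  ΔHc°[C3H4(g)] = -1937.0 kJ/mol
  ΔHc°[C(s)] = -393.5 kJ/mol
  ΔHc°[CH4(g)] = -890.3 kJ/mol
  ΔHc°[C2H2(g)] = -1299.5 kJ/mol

With combustion enthalpies, reactants minus products:
= [1·(-890.3) + 1·(-1299.5) + 2·(-1937.0)] − [9·(-393.5) + 7·(-285.8)]
= -521.7 kJ/mol

ΔHrxn = -521.7 kJ/mol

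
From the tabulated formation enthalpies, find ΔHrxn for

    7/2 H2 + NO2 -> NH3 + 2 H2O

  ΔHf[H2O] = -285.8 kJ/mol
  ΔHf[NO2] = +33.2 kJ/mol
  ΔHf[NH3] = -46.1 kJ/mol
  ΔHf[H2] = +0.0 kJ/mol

ΔHrxn = -650.9 kJ/mol

ΔH°rxn = Σ nΔHf°(products) − Σ nΔHf°(reactants).
Products: 1·(-46.1) + 2·(-285.8) = -617.7
Reactants: 7/2·(+0.0) + 1·(+33.2) = +33.2
ΔHrxn = (-617.7) − (+33.2) = -650.9 kJ/mol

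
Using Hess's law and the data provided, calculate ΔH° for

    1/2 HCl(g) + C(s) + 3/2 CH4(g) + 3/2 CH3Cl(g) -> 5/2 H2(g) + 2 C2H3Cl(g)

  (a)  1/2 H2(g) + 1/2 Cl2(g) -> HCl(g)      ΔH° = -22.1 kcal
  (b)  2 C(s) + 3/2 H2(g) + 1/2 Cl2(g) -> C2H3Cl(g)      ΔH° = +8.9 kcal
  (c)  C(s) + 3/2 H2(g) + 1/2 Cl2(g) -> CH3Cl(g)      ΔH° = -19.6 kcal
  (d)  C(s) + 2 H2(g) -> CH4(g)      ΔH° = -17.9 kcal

(a) reversed and × 1/2: (-1/2)·(-22.1) = +11.05 kcal
(b) × 2: (2)·(+8.9) = +17.8 kcal
(c) reversed and × 3/2: (-3/2)·(-19.6) = +29.4 kcal
(d) reversed and × 3/2: (-3/2)·(-17.9) = +26.85 kcal
ΔH° = (+11.05) + (+17.8) + (+29.4) + (+26.85) = 85.1 kcal

ΔH° = 85.1 kcal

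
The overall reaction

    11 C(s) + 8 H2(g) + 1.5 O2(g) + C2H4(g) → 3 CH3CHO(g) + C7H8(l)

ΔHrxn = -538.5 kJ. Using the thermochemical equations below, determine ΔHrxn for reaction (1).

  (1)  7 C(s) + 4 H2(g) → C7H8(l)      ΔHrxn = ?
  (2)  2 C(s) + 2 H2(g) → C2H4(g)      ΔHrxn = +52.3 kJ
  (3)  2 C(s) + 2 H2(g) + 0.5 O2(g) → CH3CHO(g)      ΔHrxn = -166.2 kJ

(1) as written (C7H8(l) already on the product side): contributes x
(2) reversed (reverse to put C2H4(g) on the reactant side): -52.3 kJ
(3) × 3 (scale by 3 for the 3 CH3CHO(g)): (3)·(-166.2) = -498.6 kJ
-538.5 = (-52.3) + (-498.6) + x
x = (-538.5 − (-550.9)) / (1) = 12.4 kJ

ΔHrxn = 12.4 kJ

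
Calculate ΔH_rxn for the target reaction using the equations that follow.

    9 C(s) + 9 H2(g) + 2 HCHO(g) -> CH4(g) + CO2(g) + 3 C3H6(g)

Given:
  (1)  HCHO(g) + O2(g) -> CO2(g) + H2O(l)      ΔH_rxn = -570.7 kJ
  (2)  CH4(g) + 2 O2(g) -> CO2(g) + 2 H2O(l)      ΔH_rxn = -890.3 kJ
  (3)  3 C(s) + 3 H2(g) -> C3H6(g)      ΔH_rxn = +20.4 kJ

(1) × 2: (2)·(-570.7) = -1141.4 kJ
(2) reversed: +890.3 kJ
(3) × 3: (3)·(+20.4) = +61.2 kJ
By Hess's law, ΔH_rxn = (-1141.4) + (+890.3) + (+61.2) = -189.9 kJ

ΔH_rxn = -189.9 kJ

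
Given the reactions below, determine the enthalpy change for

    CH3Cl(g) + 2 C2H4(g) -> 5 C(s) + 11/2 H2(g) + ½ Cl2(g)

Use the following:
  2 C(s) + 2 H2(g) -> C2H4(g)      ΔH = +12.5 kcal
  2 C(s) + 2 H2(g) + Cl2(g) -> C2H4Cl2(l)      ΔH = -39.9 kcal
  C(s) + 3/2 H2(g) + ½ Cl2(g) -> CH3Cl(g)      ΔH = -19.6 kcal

equation 1 reversed and × 2: (-2)·(+12.5) = -25.0 kcal
equation 2: not needed.
equation 3 reversed: +19.6 kcal
Summing the manipulated equations, ΔH = (-2)·(+12.5) + (-1)·(-19.6) = -5.4 kcal

ΔH = -5.4 kcal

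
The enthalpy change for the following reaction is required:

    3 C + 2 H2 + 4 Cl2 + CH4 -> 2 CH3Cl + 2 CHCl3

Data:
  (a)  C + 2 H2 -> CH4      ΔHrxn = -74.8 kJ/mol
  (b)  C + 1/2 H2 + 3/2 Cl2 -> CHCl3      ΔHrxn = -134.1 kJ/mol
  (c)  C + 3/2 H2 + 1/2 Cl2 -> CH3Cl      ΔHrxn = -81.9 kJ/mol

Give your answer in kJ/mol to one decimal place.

(a) reversed: +74.8 kJ/mol
(b) × 2: (2)·(-134.1) = -268.2 kJ/mol
(c) × 2: (2)·(-81.9) = -163.8 kJ/mol
Since enthalpy is a state function, ΔHrxn = (+74.8) + (-268.2) + (-163.8) = -357.2 kJ/mol

ΔHrxn = -357.2 kJ/mol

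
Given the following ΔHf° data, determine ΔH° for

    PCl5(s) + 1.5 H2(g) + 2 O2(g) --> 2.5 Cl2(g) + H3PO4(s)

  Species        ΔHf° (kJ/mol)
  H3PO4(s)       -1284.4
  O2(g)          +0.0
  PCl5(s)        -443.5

Products: 5/2·(+0.0) + 1·(-1284.4) = -1284.4
Reactants: 1·(-443.5) + 3/2·(+0.0) + 2·(+0.0) = -443.5
ΔH° = (-1284.4) − (-443.5) = -840.9 kJ/mol

ΔH° = -840.9 kJ/mol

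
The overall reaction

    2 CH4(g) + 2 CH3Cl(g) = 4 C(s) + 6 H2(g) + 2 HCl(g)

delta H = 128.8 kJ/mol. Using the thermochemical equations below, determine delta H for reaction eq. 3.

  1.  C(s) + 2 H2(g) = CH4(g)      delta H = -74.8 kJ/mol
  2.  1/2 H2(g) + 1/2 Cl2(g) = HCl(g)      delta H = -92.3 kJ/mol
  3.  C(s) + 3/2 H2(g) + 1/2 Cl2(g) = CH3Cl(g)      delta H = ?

delta H = -81.9 kJ/mol

eq. 1 reversed and × 2 (CH4(g) must end up as a reactant; scale by 2 for the 2 CH4(g)): (-2)·(-74.8) = +149.6 kJ/mol
eq. 2 × 2 (×2 to match 2 HCl(g) in the target): (2)·(-92.3) = -184.6 kJ/mol
eq. 3 reversed and × 2 (reverse to put CH3Cl(g) on the reactant side; scale by 2 for the 2 CH3Cl(g)): contributes −2·x
+128.8 = (+149.6) + (-184.6) − 2·x
x = (+128.8 − (-35.0)) / (-2) = -81.9 kJ/mol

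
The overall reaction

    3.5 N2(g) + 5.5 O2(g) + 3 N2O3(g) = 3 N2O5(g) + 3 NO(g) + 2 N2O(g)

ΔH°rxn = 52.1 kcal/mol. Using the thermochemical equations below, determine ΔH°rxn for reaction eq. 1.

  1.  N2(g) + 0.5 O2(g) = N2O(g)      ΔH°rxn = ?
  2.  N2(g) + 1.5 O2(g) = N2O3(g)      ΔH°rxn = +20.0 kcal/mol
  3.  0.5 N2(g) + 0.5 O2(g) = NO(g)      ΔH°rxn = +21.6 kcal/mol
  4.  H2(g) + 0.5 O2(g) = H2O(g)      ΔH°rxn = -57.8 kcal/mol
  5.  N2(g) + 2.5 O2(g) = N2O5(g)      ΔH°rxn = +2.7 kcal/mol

ΔH°rxn = 19.6 kcal/mol

eq. 1 × 2 (×2 to match 2 N2O(g) in the target): contributes 2·x
eq. 2 reversed and × 3 (reverse to put N2O3(g) on the reactant side; ×3 to match 3 N2O3(g) in the target): (-3)·(+20.0) = -60.0 kcal/mol
eq. 3 × 3 (×3 to match 3 NO(g) in the target): (3)·(+21.6) = +64.8 kcal/mol
eq. 4: not needed (H2(g) appears nowhere else).
eq. 5 × 3 (×3 to match 3 N2O5(g) in the target): (3)·(+2.7) = +8.1 kcal/mol
+52.1 = (-60.0) + (+64.8) + (+8.1) + 2·x
x = (+52.1 − (+12.9)) / (2) = 19.6 kcal/mol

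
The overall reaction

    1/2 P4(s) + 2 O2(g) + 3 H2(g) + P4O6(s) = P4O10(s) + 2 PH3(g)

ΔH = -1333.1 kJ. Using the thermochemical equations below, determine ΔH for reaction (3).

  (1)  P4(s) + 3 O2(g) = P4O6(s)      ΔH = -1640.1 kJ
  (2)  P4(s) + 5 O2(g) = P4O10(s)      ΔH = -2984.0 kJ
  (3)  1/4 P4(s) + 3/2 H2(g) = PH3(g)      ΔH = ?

(1) reversed (reverse to put P4O6(s) on the reactant side): +1640.1 kJ
(2) as written (P4O10(s) already on the product side): -2984.0 kJ
(3) × 2 (×2 to match 2 PH3(g) in the target): contributes 2·x
-1333.1 = (+1640.1) + (-2984.0) + 2·x
x = (-1333.1 − (-1343.9)) / (2) = 5.4 kJ

ΔH = 5.4 kJ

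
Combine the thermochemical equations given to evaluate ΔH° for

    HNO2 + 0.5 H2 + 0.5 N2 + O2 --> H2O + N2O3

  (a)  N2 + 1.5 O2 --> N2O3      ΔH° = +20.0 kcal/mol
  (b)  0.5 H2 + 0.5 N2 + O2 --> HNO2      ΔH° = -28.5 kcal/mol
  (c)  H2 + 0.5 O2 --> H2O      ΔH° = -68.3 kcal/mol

(a) as written (N2O3 already on the product side): +20.0 kcal/mol
(b) reversed (HNO2 must end up as a reactant): +28.5 kcal/mol
(c) as written (H2O already on the product side): -68.3 kcal/mol
Combining the equations, ΔH° = (+20.0) + (+28.5) + (-68.3) = -19.8 kcal/mol

ΔH° = -19.8 kcal/mol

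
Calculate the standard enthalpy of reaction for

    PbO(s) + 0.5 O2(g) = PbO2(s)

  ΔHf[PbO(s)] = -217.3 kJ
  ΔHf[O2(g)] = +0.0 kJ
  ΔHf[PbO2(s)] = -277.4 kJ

Products: 1·(-277.4) = -277.4
Reactants: 1·(-217.3) + 1/2·(+0.0) = -217.3
ΔHrxn = (-277.4) − (-217.3) = -60.1 kJ

ΔHrxn = -60.1 kJ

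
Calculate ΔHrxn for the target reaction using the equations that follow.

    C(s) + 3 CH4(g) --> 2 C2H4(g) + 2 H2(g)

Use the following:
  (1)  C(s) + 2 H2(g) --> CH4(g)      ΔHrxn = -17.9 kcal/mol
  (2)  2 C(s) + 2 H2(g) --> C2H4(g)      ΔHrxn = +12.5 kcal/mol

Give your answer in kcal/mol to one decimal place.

ΔHrxn = 78.7 kcal/mol

(1) reversed and × 3: (-3)·(-17.9) = +53.7 kcal/mol
(2) × 2: (2)·(+12.5) = +25.0 kcal/mol
Combining the equations, ΔHrxn = (+53.7) + (+25.0) = 78.7 kcal/mol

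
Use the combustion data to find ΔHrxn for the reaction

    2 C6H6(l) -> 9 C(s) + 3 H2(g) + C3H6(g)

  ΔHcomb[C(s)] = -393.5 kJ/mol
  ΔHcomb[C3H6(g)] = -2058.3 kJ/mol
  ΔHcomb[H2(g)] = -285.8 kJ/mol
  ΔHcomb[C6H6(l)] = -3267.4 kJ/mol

ΔHrxn = -77.6 kJ/mol

Using ΔH = Σ nΔHc°(reactants) − Σ nΔHc°(products):
= [2·(-3267.4)] − [9·(-393.5) + 3·(-285.8) + 1·(-2058.3)]
= -77.6 kJ/mol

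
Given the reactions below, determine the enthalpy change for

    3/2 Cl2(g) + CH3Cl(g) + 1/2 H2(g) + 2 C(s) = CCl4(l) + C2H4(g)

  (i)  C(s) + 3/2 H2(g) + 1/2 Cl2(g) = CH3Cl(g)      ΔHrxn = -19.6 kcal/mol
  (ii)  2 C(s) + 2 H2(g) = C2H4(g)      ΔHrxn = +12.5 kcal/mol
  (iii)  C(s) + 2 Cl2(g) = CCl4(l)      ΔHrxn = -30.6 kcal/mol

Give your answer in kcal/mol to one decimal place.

ΔHrxn = 1.5 kcal/mol

(i) reversed: +19.6 kcal/mol
(ii) as written: +12.5 kcal/mol
(iii) as written: -30.6 kcal/mol
Summing the manipulated equations, ΔHrxn = (-1)·(-19.6) + (1)·(+12.5) + (1)·(-30.6) = 1.5 kcal/mol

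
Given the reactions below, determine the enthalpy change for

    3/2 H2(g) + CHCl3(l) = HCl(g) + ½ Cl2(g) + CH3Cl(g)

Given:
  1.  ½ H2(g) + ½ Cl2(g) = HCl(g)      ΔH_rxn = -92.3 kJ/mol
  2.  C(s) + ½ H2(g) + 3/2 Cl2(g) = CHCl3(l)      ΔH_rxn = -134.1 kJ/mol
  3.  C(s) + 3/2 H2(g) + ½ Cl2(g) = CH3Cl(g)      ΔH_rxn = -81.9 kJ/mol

eq. 1 as written: -92.3 kJ/mol
eq. 2 reversed: +134.1 kJ/mol
eq. 3 as written: -81.9 kJ/mol
ΔH_rxn = (1)·(-92.3) + (-1)·(-134.1) + (1)·(-81.9) = -40.1 kJ/mol

ΔH_rxn = -40.1 kJ/mol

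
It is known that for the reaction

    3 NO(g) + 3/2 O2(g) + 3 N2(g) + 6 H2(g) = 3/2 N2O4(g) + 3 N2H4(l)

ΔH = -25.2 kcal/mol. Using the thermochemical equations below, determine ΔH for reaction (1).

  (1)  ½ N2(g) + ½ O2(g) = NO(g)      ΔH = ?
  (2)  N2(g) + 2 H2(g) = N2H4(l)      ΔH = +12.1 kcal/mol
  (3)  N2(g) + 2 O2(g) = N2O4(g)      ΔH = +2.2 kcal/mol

(1) reversed and × 3: contributes −3·x
(2) × 3: (3)·(+12.1) = +36.3 kcal/mol
(3) × 3/2: (3/2)·(+2.2) = +3.3 kcal/mol
-25.2 = (+36.3) + (+3.3) − 3·x
x = (-25.2 − (+39.6)) / (-3) = 21.6 kcal/mol

ΔH = 21.6 kcal/mol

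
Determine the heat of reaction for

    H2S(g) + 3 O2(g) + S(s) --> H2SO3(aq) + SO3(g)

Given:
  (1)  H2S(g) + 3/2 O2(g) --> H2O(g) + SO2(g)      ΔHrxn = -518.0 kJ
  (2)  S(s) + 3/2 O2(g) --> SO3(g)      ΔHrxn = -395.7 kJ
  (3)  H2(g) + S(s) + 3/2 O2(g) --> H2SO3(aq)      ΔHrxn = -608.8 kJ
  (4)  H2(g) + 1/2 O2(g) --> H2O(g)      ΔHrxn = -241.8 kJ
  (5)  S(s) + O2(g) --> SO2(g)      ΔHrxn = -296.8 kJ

ΔHrxn = -983.9 kJ

(1) as written: -518.0 kJ
(2) as written: -395.7 kJ
(3) as written: -608.8 kJ
(4) reversed: +241.8 kJ
(5) reversed: +296.8 kJ
ΔHrxn = (1)·(-518.0) + (1)·(-395.7) + (1)·(-608.8) + (-1)·(-241.8) + (-1)·(-296.8) = -983.9 kJ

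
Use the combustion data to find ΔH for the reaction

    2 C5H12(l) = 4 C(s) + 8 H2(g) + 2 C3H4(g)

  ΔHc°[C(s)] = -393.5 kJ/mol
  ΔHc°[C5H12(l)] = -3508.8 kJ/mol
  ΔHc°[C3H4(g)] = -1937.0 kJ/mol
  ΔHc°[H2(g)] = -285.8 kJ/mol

ΔH = 716.8 kJ/mol

With combustion enthalpies, reactants minus products:
= [2·(-3508.8)] − [4·(-393.5) + 8·(-285.8) + 2·(-1937.0)]
= 716.8 kJ/mol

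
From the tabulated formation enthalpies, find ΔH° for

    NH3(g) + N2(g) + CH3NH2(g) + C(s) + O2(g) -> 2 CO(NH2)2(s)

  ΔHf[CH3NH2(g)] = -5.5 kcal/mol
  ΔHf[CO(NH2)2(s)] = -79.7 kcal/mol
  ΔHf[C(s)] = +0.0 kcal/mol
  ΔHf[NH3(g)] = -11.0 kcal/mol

Products: 2·(-79.7) = -159.4
Reactants: 1·(-11.0) + 1·(+0.0) + 1·(-5.5) + 1·(+0.0) + 1·(+0.0) = -16.5
ΔH° = (-159.4) − (-16.5) = -142.9 kcal/mol

ΔH° = -142.9 kcal/mol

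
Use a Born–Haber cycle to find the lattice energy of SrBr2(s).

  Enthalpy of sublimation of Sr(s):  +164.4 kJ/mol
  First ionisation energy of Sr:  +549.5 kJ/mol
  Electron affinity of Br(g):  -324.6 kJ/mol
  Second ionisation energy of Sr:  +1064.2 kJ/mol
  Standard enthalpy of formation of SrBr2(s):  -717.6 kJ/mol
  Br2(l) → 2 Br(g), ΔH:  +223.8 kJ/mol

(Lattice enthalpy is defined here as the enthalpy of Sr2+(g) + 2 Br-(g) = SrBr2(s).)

ΔHf° = 1·ΔHsub + 1·(ΣIE) + 1·D(Br2) + 2·EA + U
-717.6 = 1·(+164.4) + 1·(+1613.7) + 1·(+223.8) + 2·(-324.6) + U
U = -717.6 − (+1352.7) = -2070.3 kJ/mol

U = -2070.3 kJ/mol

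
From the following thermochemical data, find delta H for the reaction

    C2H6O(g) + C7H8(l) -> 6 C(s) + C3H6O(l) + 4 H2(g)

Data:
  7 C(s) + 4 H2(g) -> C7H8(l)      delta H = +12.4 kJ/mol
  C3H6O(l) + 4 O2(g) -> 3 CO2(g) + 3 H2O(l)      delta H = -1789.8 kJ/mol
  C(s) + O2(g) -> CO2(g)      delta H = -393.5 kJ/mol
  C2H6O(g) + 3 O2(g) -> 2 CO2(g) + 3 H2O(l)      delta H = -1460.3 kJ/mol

delta H = -76.4 kJ/mol

equation 1 reversed (reverse to put C7H8(l) on the reactant side): -12.4 kJ/mol
equation 2 reversed (reverse to put C3H6O(l) on the product side): +1789.8 kJ/mol
equation 3 as written: -393.5 kJ/mol
equation 4 as written (C2H6O(g) already on the reactant side): -1460.3 kJ/mol
Combining the equations, delta H = (-1)·(+12.4) + (-1)·(-1789.8) + (1)·(-393.5) + (1)·(-1460.3) = -76.4 kJ/mol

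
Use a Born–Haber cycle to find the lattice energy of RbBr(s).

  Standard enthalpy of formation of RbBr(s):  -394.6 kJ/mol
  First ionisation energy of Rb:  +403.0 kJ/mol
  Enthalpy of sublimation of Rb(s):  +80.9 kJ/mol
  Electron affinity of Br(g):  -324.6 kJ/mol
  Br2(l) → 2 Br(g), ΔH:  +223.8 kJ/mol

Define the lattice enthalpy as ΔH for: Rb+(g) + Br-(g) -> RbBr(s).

U = -665.8 kJ/mol

ΔHf° = 1·ΔHsub + 1·(ΣIE) + 1/2·D(Br2) + 1·EA + U
-394.6 = 1·(+80.9) + 1·(+403.0) + 1/2·(+223.8) + 1·(-324.6) + U
U = -394.6 − (+271.2) = -665.8 kJ/mol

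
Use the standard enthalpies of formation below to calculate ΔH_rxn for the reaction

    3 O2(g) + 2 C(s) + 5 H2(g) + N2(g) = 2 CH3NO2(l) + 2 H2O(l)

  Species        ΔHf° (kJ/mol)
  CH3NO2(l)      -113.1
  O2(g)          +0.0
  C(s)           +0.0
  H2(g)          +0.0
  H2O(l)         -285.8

ΔH_rxn = -797.8 kJ/mol

Products: 2·(-113.1) + 2·(-285.8) = -797.8
Reactants: 3·(+0.0) + 2·(+0.0) + 5·(+0.0) + 1·(+0.0) = +0.0
ΔH_rxn = (-797.8) − (+0.0) = -797.8 kJ/mol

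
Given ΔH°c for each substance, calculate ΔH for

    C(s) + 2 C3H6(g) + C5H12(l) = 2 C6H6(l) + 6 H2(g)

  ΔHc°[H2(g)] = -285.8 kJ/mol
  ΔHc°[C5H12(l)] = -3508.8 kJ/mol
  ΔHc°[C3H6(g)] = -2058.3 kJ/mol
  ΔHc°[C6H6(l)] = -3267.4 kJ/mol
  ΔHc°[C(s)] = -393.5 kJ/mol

With combustion enthalpies, reactants minus products:
= [1·(-393.5) + 2·(-2058.3) + 1·(-3508.8)] − [2·(-3267.4) + 6·(-285.8)]
= 230.7 kJ/mol

ΔH = 230.7 kJ/mol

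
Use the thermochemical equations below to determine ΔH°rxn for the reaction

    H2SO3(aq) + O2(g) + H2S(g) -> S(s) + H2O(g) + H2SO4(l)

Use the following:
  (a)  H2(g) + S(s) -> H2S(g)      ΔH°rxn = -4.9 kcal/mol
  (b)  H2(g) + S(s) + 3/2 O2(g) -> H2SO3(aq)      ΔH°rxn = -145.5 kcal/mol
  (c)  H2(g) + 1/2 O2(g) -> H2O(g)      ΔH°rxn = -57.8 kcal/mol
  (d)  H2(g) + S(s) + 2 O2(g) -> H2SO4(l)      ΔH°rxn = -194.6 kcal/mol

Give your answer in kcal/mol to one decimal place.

ΔH°rxn = -102.0 kcal/mol

(a) reversed (reverse to put H2S(g) on the reactant side): +4.9 kcal/mol
(b) reversed (reverse to put H2SO3(aq) on the reactant side): +145.5 kcal/mol
(c) as written (H2O(g) already on the product side): -57.8 kcal/mol
(d) as written (H2SO4(l) already on the product side): -194.6 kcal/mol
Combining the equations, ΔH°rxn = (-1)·(-4.9) + (-1)·(-145.5) + (1)·(-57.8) + (1)·(-194.6) = -102.0 kcal/mol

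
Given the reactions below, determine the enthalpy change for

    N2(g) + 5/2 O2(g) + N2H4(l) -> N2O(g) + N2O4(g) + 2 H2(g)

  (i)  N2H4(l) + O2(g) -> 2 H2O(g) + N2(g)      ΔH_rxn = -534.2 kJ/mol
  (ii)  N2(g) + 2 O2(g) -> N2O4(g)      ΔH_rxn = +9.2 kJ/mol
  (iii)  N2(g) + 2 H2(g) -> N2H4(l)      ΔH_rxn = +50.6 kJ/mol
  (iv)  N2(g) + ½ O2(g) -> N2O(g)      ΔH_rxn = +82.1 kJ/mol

ΔH_rxn = 40.7 kJ/mol

(i): not needed.
(ii) as written: +9.2 kJ/mol
(iii) reversed: -50.6 kJ/mol
(iv) as written: +82.1 kJ/mol
By Hess's law, ΔH_rxn = (1)·(+9.2) + (-1)·(+50.6) + (1)·(+82.1) = 40.7 kJ/mol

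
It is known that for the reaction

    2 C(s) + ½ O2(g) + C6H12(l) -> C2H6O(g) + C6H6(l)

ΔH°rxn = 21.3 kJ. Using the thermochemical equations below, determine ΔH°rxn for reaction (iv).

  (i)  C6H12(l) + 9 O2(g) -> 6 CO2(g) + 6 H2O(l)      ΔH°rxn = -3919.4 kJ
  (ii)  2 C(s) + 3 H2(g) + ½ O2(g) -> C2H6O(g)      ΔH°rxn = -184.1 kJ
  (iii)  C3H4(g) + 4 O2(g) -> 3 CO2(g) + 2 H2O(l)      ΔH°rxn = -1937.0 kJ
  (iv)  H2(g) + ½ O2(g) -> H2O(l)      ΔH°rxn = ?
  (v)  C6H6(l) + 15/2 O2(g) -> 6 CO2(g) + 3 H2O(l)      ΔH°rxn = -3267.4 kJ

ΔH°rxn = -285.8 kJ

(i) as written: -3919.4 kJ
(ii) as written: -184.1 kJ
(iii): not needed.
(iv) reversed and × 3: contributes −3·x
(v) reversed: +3267.4 kJ
+21.3 = (-3919.4) + (-184.1) + (+3267.4) − 3·x
x = (+21.3 − (-836.1)) / (-3) = -285.8 kJ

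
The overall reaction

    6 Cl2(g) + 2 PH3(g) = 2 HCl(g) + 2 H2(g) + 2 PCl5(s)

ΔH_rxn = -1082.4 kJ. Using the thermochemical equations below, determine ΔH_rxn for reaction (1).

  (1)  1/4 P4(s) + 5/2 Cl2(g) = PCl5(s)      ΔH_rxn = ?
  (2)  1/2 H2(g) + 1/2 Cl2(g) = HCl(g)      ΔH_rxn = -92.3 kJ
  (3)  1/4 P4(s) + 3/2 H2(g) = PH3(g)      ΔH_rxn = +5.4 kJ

ΔH_rxn = -443.5 kJ

(1) × 2 (scale by 2 for the 2 PCl5(s)): contributes 2·x
(2) × 2 (×2 to match 2 HCl(g) in the target): (2)·(-92.3) = -184.6 kJ
(3) reversed and × 2 (reverse to put PH3(g) on the reactant side; scale by 2 for the 2 PH3(g)): (-2)·(+5.4) = -10.8 kJ
-1082.4 = (-184.6) + (-10.8) + 2·x
x = (-1082.4 − (-195.4)) / (2) = -443.5 kJ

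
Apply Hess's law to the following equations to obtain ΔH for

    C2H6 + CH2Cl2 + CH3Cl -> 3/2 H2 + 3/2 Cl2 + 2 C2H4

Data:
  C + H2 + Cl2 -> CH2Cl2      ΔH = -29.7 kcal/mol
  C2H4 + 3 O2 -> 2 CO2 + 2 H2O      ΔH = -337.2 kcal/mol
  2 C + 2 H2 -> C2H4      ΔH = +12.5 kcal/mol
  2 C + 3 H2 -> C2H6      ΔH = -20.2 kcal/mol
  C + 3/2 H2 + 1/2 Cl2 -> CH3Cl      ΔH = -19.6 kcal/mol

equation 1 reversed (CH2Cl2 must end up as a reactant): +29.7 kcal/mol
equation 2: not needed (O2 appears nowhere else).
equation 3 × 2: (2)·(+12.5) = +25.0 kcal/mol
equation 4 reversed (reverse to put C2H6 on the reactant side): +20.2 kcal/mol
equation 5 reversed (reverse to put CH3Cl on the reactant side): +19.6 kcal/mol
ΔH = (+29.7) + (+25.0) + (+20.2) + (+19.6) = 94.5 kcal/mol

ΔH = 94.5 kcal/mol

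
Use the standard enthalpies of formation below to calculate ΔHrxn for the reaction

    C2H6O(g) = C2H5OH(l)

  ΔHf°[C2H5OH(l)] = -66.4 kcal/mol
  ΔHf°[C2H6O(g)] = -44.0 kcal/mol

ΔHrxn = -22.4 kcal/mol

ΔH°rxn = Σ nΔHf°(products) − Σ nΔHf°(reactants).
Products: 1·(-66.4) = -66.4
Reactants: 1·(-44.0) = -44.0
ΔHrxn = (-66.4) − (-44.0) = -22.4 kcal/mol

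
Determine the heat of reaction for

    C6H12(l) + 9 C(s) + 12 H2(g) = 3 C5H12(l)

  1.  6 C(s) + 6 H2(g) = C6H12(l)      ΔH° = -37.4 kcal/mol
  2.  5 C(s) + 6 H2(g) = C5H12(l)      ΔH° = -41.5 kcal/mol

ΔH° = -87.1 kcal/mol

eq. 1 reversed (reverse to put C6H12(l) on the reactant side): +37.4 kcal/mol
eq. 2 × 3 (scale by 3 for the 3 C5H12(l)): (3)·(-41.5) = -124.5 kcal/mol
Combining the equations, ΔH° = (-1)·(-37.4) + (3)·(-41.5) = -87.1 kcal/mol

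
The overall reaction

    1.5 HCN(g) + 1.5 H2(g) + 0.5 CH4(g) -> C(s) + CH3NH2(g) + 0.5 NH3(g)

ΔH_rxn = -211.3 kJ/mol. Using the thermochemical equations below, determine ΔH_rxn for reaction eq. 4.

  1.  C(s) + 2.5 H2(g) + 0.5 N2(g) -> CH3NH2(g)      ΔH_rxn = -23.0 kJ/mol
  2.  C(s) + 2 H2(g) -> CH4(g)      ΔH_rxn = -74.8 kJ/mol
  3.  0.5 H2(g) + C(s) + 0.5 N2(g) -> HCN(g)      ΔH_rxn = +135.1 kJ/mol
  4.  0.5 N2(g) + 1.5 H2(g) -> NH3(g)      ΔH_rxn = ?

ΔH_rxn = -46.1 kJ/mol

eq. 1 as written: -23.0 kJ/mol
eq. 2 reversed and × 1/2: (-1/2)·(-74.8) = +37.4 kJ/mol
eq. 3 reversed and × 3/2: (-3/2)·(+135.1) = -202.65 kJ/mol
eq. 4 × 1/2: contributes 1/2·x
-211.3 = (-23.0) + (+37.4) + (-202.65) + 1/2·x
x = (-211.3 − (-188.25)) / (1/2) = -46.1 kJ/mol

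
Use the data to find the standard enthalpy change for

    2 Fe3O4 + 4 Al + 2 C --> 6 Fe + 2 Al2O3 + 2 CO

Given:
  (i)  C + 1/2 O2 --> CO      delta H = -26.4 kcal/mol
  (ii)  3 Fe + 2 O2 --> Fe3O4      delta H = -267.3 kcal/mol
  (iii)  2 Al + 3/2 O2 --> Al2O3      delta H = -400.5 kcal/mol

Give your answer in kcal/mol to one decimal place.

delta H = -319.2 kcal/mol

(i) × 2 (scale by 2 for the 2 CO): (2)·(-26.4) = -52.8 kcal/mol
(ii) reversed and × 2 (reverse to put Fe3O4 on the reactant side; scale by 2 for the 2 Fe3O4): (-2)·(-267.3) = +534.6 kcal/mol
(iii) × 2 (×2 to match 2 Al2O3 in the target): (2)·(-400.5) = -801.0 kcal/mol
Summing the manipulated equations, delta H = (2)·(-26.4) + (-2)·(-267.3) + (2)·(-400.5) = -319.2 kcal/mol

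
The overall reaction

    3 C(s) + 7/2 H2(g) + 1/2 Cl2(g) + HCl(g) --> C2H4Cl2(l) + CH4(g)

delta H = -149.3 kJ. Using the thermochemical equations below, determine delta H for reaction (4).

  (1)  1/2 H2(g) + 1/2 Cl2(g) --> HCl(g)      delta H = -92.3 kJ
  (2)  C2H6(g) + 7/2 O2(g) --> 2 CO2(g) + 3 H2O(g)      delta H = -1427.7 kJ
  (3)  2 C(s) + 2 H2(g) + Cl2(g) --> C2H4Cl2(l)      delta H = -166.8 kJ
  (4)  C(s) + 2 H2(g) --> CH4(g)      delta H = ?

(1) reversed: +92.3 kJ
(2): not needed.
(3) as written: -166.8 kJ
(4) as written: contributes x
-149.3 = (+92.3) + (-166.8) + x
x = (-149.3 − (-74.5)) / (1) = -74.8 kJ

delta H = -74.8 kJ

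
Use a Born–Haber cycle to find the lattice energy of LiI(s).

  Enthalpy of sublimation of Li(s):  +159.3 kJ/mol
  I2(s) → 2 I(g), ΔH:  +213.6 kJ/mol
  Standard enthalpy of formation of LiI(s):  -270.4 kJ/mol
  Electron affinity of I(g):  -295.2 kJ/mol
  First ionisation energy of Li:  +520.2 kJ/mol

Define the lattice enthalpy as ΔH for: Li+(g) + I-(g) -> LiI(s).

U = -761.5 kJ/mol

ΔHf° = 1·ΔHsub + 1·(ΣIE) + 1/2·D(I2) + 1·EA + U
-270.4 = 1·(+159.3) + 1·(+520.2) + 1/2·(+213.6) + 1·(-295.2) + U
U = -270.4 − (+491.1) = -761.5 kJ/mol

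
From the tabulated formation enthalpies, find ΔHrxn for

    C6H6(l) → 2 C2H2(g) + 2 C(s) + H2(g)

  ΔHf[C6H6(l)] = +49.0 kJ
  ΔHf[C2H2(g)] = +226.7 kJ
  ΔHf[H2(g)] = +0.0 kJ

ΔHrxn = 404.4 kJ

Products: 2·(+226.7) + 2·(+0.0) + 1·(+0.0) = +453.4
Reactants: 1·(+49.0) = +49.0
ΔHrxn = (+453.4) − (+49.0) = 404.4 kJ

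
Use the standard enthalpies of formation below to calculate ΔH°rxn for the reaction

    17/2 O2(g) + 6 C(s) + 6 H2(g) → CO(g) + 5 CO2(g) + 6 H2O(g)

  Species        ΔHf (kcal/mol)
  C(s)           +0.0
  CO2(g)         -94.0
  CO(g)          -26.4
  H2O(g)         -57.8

ΔH°rxn = -843.2 kcal/mol

Products: 1·(-26.4) + 5·(-94.0) + 6·(-57.8) = -843.2
Reactants: 17/2·(+0.0) + 6·(+0.0) + 6·(+0.0) = +0.0
ΔH°rxn = (-843.2) − (+0.0) = -843.2 kcal/mol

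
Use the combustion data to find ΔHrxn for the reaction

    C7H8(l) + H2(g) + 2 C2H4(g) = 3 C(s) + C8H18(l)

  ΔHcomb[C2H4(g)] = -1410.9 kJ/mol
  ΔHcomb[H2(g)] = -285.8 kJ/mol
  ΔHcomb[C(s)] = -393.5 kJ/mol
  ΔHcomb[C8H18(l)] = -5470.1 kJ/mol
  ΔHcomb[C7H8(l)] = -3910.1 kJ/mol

Using ΔH = Σ nΔHc°(reactants) − Σ nΔHc°(products):
= [1·(-3910.1) + 1·(-285.8) + 2·(-1410.9)] − [3·(-393.5) + 1·(-5470.1)]
= -367.1 kJ/mol

ΔHrxn = -367.1 kJ/mol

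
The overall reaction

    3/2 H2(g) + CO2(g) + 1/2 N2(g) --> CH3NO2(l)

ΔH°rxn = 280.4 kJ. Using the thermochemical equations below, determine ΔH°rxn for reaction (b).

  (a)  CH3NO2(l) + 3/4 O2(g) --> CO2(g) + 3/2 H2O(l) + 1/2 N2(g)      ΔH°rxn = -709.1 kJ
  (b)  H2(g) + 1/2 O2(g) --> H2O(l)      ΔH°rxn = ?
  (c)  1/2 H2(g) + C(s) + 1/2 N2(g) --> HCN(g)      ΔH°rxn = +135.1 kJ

ΔH°rxn = -285.8 kJ

(a) reversed: +709.1 kJ
(b) × 3/2: contributes 3/2·x
(c): not needed.
+280.4 = (+709.1) + 3/2·x
x = (+280.4 − (+709.1)) / (3/2) = -285.8 kJ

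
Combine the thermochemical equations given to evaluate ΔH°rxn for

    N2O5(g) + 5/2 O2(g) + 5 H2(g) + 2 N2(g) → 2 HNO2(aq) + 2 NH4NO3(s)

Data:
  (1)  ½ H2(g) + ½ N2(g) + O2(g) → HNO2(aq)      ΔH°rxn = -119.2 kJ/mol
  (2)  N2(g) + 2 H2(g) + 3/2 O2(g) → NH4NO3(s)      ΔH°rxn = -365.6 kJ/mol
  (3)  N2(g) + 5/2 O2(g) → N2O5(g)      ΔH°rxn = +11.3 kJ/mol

(1) × 2 (scale by 2 for the 2 HNO2(aq)): (2)·(-119.2) = -238.4 kJ/mol
(2) × 2 (×2 to match 2 NH4NO3(s) in the target): (2)·(-365.6) = -731.2 kJ/mol
(3) reversed (reverse to put N2O5(g) on the reactant side): -11.3 kJ/mol
By Hess's law, ΔH°rxn = (2)·(-119.2) + (2)·(-365.6) + (-1)·(+11.3) = -980.9 kJ/mol

ΔH°rxn = -980.9 kJ/mol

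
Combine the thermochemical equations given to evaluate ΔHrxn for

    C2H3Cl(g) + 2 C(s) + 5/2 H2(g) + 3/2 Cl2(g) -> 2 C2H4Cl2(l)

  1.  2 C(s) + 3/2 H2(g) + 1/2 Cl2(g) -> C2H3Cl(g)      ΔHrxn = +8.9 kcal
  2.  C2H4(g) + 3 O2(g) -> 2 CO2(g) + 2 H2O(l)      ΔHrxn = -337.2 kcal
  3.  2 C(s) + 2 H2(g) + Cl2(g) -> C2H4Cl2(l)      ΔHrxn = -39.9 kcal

ΔHrxn = -88.7 kcal

eq. 1 reversed: -8.9 kcal
eq. 2: not needed.
eq. 3 × 2: (2)·(-39.9) = -79.8 kcal
Summing the manipulated equations, ΔHrxn = (-8.9) + (-79.8) = -88.7 kcal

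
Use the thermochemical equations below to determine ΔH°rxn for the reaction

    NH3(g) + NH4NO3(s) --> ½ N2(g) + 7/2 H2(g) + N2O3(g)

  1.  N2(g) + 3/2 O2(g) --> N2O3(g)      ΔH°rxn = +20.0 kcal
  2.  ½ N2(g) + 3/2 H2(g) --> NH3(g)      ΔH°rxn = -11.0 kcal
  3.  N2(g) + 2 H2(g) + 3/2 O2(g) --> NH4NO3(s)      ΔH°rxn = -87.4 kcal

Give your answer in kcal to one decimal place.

ΔH°rxn = 118.4 kcal

eq. 1 as written (N2O3(g) already on the product side): +20.0 kcal
eq. 2 reversed (reverse to put NH3(g) on the reactant side): +11.0 kcal
eq. 3 reversed (reverse to put NH4NO3(s) on the reactant side): +87.4 kcal
ΔH°rxn = (+20.0) + (+11.0) + (+87.4) = 118.4 kcal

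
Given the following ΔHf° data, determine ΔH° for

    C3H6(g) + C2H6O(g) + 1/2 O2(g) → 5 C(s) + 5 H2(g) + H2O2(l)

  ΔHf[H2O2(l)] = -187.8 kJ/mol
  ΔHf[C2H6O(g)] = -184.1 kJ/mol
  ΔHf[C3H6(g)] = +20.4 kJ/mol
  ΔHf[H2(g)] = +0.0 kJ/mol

Products: 5·(+0.0) + 5·(+0.0) + 1·(-187.8) = -187.8
Reactants: 1·(+20.4) + 1·(-184.1) + 1/2·(+0.0) = -163.7
ΔH° = (-187.8) − (-163.7) = -24.1 kJ/mol

ΔH° = -24.1 kJ/mol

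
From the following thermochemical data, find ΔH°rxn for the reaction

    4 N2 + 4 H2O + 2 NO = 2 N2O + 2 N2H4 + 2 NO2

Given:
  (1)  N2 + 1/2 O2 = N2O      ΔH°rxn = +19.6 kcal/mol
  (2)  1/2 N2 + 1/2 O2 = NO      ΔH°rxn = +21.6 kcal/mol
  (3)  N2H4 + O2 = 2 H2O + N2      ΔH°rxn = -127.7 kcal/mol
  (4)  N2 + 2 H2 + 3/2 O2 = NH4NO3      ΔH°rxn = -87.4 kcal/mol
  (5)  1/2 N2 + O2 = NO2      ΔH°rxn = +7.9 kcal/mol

ΔH°rxn = 267.2 kcal/mol

(1) × 2: (2)·(+19.6) = +39.2 kcal/mol
(2) reversed and × 2: (-2)·(+21.6) = -43.2 kcal/mol
(3) reversed and × 2: (-2)·(-127.7) = +255.4 kcal/mol
(4): not needed.
(5) × 2: (2)·(+7.9) = +15.8 kcal/mol
By Hess's law, ΔH°rxn = (+39.2) + (-43.2) + (+255.4) + (+15.8) = 267.2 kcal/mol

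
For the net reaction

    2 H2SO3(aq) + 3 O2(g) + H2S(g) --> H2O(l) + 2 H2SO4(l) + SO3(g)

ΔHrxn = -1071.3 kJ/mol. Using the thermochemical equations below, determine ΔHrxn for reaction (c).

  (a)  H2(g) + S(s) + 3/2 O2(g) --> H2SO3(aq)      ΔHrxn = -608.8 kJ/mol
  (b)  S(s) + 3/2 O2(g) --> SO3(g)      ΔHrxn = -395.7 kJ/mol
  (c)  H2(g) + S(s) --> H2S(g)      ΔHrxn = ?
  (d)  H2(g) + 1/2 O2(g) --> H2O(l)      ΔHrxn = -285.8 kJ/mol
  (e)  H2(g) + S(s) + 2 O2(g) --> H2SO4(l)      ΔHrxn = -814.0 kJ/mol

ΔHrxn = -20.6 kJ/mol

(a) reversed and × 2: (-2)·(-608.8) = +1217.6 kJ/mol
(b) as written: -395.7 kJ/mol
(c) reversed: contributes −x
(d) as written: -285.8 kJ/mol
(e) × 2: (2)·(-814.0) = -1628.0 kJ/mol
-1071.3 = (+1217.6) + (-395.7) + (-285.8) + (-1628.0) − x
x = (-1071.3 − (-1091.9)) / (-1) = -20.6 kJ/mol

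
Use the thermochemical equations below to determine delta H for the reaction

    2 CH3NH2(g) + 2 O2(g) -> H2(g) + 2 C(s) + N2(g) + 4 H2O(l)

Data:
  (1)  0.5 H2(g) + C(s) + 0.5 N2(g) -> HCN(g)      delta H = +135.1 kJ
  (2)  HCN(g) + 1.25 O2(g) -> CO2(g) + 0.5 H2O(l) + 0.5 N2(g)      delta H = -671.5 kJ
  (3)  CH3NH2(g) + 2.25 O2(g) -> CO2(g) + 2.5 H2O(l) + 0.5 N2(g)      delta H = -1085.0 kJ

(1) reversed and × 2 (H2(g) must end up as a product; scale by 2 for the 1 H2(g)): (-2)·(+135.1) = -270.2 kJ
(2) reversed and × 2: (-2)·(-671.5) = +1343.0 kJ
(3) × 2 (scale by 2 for the 2 CH3NH2(g)): (2)·(-1085.0) = -2170.0 kJ
Summing the manipulated equations, delta H = (-2)·(+135.1) + (-2)·(-671.5) + (2)·(-1085.0) = -1097.2 kJ

delta H = -1097.2 kJ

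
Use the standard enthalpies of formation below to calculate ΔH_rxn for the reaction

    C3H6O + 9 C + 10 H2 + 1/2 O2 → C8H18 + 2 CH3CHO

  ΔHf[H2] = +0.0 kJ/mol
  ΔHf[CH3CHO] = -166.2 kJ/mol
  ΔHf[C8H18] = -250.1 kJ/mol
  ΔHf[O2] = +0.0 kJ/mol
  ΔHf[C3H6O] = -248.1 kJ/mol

ΔH_rxn = -334.4 kJ/mol

Products: 1·(-250.1) + 2·(-166.2) = -582.5
Reactants: 1·(-248.1) + 9·(+0.0) + 10·(+0.0) + 1/2·(+0.0) = -248.1
ΔH_rxn = (-582.5) − (-248.1) = -334.4 kJ/mol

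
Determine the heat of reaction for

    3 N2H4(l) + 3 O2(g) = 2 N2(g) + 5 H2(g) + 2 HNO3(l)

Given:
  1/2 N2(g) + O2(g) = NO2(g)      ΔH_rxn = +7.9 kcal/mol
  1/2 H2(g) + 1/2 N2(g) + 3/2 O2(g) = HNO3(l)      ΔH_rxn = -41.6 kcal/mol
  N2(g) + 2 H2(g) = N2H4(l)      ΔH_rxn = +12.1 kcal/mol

equation 1: not needed.
equation 2 × 2: (2)·(-41.6) = -83.2 kcal/mol
equation 3 reversed and × 3: (-3)·(+12.1) = -36.3 kcal/mol
Since enthalpy is a state function, ΔH_rxn = (-83.2) + (-36.3) = -119.5 kcal/mol

ΔH_rxn = -119.5 kcal/mol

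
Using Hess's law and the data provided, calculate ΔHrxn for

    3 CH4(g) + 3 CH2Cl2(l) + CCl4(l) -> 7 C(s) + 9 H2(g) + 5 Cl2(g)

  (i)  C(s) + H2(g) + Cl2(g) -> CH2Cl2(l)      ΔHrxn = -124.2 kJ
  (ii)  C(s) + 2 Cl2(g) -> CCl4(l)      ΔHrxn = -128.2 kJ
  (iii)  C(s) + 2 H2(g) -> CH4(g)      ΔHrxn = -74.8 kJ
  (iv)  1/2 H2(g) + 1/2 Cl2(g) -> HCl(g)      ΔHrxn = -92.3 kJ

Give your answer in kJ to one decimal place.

ΔHrxn = 725.2 kJ

(i) reversed and × 3 (reverse to put CH2Cl2(l) on the reactant side; scale by 3 for the 3 CH2Cl2(l)): (-3)·(-124.2) = +372.6 kJ
(ii) reversed (CCl4(l) must end up as a reactant): +128.2 kJ
(iii) reversed and × 3 (CH4(g) must end up as a reactant; ×3 to match 3 CH4(g) in the target): (-3)·(-74.8) = +224.4 kJ
(iv): not needed (HCl(g) appears nowhere else).
ΔHrxn = (-3)·(-124.2) + (-1)·(-128.2) + (-3)·(-74.8) = 725.2 kJ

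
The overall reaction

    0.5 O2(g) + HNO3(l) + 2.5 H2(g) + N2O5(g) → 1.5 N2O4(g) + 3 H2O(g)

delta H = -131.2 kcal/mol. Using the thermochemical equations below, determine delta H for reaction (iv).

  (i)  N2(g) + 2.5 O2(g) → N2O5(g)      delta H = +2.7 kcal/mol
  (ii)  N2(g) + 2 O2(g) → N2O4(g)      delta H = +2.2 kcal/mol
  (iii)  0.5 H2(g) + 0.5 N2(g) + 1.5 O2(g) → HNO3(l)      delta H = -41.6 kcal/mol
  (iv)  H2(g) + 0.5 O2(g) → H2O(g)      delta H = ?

(i) reversed (reverse to put N2O5(g) on the reactant side): -2.7 kcal/mol
(ii) × 3/2 (×3/2 to match 3/2 N2O4(g) in the target): (3/2)·(+2.2) = +3.3 kcal/mol
(iii) reversed (HNO3(l) must end up as a reactant): +41.6 kcal/mol
(iv) × 3 (×3 to match 3 H2O(g) in the target): contributes 3·x
-131.2 = (-2.7) + (+3.3) + (+41.6) + 3·x
x = (-131.2 − (+42.2)) / (3) = -57.8 kcal/mol

delta H = -57.8 kcal/mol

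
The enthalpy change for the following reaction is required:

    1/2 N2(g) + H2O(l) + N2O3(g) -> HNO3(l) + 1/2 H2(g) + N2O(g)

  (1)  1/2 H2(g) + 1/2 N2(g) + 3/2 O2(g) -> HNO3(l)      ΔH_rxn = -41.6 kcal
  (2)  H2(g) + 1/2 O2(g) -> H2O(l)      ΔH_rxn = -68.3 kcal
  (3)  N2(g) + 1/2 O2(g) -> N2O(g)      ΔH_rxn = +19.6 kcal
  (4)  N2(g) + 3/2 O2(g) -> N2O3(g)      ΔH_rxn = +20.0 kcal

(1) as written (HNO3(l) already on the product side): -41.6 kcal
(2) reversed (reverse to put H2O(l) on the reactant side): +68.3 kcal
(3) as written (N2O(g) already on the product side): +19.6 kcal
(4) reversed (reverse to put N2O3(g) on the reactant side): -20.0 kcal
Summing the manipulated equations, ΔH_rxn = (1)·(-41.6) + (-1)·(-68.3) + (1)·(+19.6) + (-1)·(+20.0) = 26.3 kcal

ΔH_rxn = 26.3 kcal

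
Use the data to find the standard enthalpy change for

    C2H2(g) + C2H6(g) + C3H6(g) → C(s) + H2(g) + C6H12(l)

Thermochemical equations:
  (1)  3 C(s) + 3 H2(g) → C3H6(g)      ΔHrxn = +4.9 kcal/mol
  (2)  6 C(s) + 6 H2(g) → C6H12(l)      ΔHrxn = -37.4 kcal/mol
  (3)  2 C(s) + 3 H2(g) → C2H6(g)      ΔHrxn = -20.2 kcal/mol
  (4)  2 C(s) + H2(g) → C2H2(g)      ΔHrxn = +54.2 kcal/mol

(1) reversed (C3H6(g) must end up as a reactant): -4.9 kcal/mol
(2) as written (C6H12(l) already on the product side): -37.4 kcal/mol
(3) reversed (reverse to put C2H6(g) on the reactant side): +20.2 kcal/mol
(4) reversed (reverse to put C2H2(g) on the reactant side): -54.2 kcal/mol
Summing the manipulated equations, ΔHrxn = (-4.9) + (-37.4) + (+20.2) + (-54.2) = -76.3 kcal/mol

ΔHrxn = -76.3 kcal/mol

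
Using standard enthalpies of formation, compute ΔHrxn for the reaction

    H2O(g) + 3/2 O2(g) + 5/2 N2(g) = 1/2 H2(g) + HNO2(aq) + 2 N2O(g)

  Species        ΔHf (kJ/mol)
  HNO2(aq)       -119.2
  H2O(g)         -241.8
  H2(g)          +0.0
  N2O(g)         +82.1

ΔHrxn = 286.8 kJ/mol

Products: 1/2·(+0.0) + 1·(-119.2) + 2·(+82.1) = +45.0
Reactants: 1·(-241.8) + 3/2·(+0.0) + 5/2·(+0.0) = -241.8
ΔHrxn = (+45.0) − (-241.8) = 286.8 kJ/mol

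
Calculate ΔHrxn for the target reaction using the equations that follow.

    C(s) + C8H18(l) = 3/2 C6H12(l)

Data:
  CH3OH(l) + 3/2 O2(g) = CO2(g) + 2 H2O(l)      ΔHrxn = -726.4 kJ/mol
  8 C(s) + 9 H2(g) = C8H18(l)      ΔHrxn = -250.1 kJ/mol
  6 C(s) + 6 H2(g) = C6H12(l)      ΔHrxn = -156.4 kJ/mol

equation 1: not needed.
equation 2 reversed: +250.1 kJ/mol
equation 3 × 3/2: (3/2)·(-156.4) = -234.6 kJ/mol
Summing the manipulated equations, ΔHrxn = (+250.1) + (-234.6) = 15.5 kJ/mol

ΔHrxn = 15.5 kJ/mol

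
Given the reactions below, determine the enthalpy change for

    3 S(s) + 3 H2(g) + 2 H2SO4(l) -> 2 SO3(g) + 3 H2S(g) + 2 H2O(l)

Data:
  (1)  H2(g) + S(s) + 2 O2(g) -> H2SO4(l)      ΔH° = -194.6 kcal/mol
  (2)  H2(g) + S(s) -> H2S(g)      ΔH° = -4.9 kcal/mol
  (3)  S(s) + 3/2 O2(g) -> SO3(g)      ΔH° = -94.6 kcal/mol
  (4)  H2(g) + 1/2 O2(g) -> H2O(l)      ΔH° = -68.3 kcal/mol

ΔH° = 48.7 kcal/mol

(1) reversed and × 2 (reverse to put H2SO4(l) on the reactant side; scale by 2 for the 2 H2SO4(l)): (-2)·(-194.6) = +389.2 kcal/mol
(2) × 3 (×3 to match 3 H2S(g) in the target): (3)·(-4.9) = -14.7 kcal/mol
(3) × 2 (×2 to match 2 SO3(g) in the target): (2)·(-94.6) = -189.2 kcal/mol
(4) × 2 (scale by 2 for the 2 H2O(l)): (2)·(-68.3) = -136.6 kcal/mol
ΔH° = (-2)·(-194.6) + (3)·(-4.9) + (2)·(-94.6) + (2)·(-68.3) = 48.7 kcal/mol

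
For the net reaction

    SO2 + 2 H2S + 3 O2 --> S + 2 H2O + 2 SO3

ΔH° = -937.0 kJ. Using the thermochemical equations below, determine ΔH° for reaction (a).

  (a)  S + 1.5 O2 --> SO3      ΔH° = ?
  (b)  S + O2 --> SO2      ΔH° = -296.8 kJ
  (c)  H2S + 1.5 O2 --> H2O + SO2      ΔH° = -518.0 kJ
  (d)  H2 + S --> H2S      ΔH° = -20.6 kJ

ΔH° = -395.7 kJ

(a) × 2 (×2 to match 2 SO3 in the target): contributes 2·x
(b) reversed and × 3: (-3)·(-296.8) = +890.4 kJ
(c) × 2 (×2 to match 2 H2O in the target): (2)·(-518.0) = -1036.0 kJ
(d): not needed (H2 appears nowhere else).
-937.0 = (+890.4) + (-1036.0) + 2·x
x = (-937.0 − (-145.6)) / (2) = -395.7 kJ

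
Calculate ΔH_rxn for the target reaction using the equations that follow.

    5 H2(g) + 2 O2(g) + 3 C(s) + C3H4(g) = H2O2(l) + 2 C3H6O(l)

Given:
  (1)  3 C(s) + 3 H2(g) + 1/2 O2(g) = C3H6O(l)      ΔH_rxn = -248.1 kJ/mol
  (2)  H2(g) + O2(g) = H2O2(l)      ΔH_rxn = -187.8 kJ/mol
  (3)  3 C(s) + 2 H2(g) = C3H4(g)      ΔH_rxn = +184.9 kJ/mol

ΔH_rxn = -868.9 kJ/mol

(1) × 2 (×2 to match 2 C3H6O(l) in the target): (2)·(-248.1) = -496.2 kJ/mol
(2) as written (H2O2(l) already on the product side): -187.8 kJ/mol
(3) reversed (reverse to put C3H4(g) on the reactant side): -184.9 kJ/mol
Summing the manipulated equations, ΔH_rxn = (-496.2) + (-187.8) + (-184.9) = -868.9 kJ/mol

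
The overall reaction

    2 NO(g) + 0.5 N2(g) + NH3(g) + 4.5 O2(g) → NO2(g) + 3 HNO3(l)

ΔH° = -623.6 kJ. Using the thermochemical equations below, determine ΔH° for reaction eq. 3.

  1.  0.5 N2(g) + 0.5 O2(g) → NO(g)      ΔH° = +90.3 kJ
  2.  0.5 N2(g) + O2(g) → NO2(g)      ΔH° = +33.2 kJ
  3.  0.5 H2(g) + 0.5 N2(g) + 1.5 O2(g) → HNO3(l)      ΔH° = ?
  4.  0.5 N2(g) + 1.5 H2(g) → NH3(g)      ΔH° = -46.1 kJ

eq. 1 reversed and × 2 (reverse to put NO(g) on the reactant side; scale by 2 for the 2 NO(g)): (-2)·(+90.3) = -180.6 kJ
eq. 2 as written (NO2(g) already on the product side): +33.2 kJ
eq. 3 × 3 (scale by 3 for the 3 HNO3(l)): contributes 3·x
eq. 4 reversed (reverse to put NH3(g) on the reactant side): +46.1 kJ
-623.6 = (-180.6) + (+33.2) + (+46.1) + 3·x
x = (-623.6 − (-101.3)) / (3) = -174.1 kJ

ΔH° = -174.1 kJ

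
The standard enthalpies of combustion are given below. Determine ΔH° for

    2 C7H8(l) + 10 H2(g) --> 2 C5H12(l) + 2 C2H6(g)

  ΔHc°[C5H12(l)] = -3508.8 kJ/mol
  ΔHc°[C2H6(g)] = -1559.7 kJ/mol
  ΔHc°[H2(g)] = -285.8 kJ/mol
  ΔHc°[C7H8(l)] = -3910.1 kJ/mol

ΔH° = -541.2 kJ/mol

Using ΔH = Σ nΔHc°(reactants) − Σ nΔHc°(products):
= [2·(-3910.1) + 10·(-285.8)] − [2·(-3508.8) + 2·(-1559.7)]
= -541.2 kJ/mol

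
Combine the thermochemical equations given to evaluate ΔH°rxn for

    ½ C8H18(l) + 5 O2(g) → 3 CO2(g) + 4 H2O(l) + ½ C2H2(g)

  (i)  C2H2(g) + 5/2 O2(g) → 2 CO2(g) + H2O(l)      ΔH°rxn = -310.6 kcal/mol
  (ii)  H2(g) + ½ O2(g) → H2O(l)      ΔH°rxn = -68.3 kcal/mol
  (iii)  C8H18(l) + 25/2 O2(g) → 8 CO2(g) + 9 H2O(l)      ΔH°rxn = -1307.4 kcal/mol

ΔH°rxn = -498.4 kcal/mol

(i) reversed and × 1/2: (-1/2)·(-310.6) = +155.3 kcal/mol
(ii): not needed.
(iii) × 1/2: (1/2)·(-1307.4) = -653.7 kcal/mol
ΔH°rxn = (-1/2)·(-310.6) + (1/2)·(-1307.4) = -498.4 kcal/mol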